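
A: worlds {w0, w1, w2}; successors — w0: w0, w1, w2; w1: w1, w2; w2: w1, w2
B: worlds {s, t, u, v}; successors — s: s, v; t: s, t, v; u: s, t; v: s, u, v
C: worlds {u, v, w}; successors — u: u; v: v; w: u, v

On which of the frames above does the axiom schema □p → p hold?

This is the axiom for reflexivity; its first-order frame correspondent is ∀x Rxx.
A: holds.
B: fails — world u does not see itself.
C: fails — world w does not see itself.
Valid on: A.

A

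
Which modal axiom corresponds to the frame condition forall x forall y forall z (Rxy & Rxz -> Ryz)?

◇r → □◇r

A defining formula is ◇r → □◇r (the 5 axiom).
Suppose ◇r→□◇r is valid. Take Rxy, Rxz and set V(r)={y}. Then ◇r at x, so □◇r at x, so ◇r at z, so some w with Rzw has r; w=y, i.e. Rzy. By symmetry of the argument, Ryz.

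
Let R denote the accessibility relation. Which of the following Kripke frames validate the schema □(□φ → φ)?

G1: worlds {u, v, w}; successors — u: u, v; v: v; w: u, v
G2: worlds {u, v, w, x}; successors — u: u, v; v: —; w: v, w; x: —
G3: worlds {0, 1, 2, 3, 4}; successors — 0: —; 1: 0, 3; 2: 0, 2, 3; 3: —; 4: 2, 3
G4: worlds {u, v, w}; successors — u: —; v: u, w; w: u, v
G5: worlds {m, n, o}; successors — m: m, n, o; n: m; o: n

Frame correspondent (Sahlqvist): ∀x ∀y (Rxy → Ryy) — i.e. shift-reflexivity.
G1: holds.
G2: fails — Ruv but not Rvv.
G3: fails — R10 but not R00.
G4: fails — Rvu but not Ruu.
G5: fails — Ron but not Rnn.

G1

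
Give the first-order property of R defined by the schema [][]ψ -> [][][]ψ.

This is a Sahlqvist (Geach-type) schema ◇^0□^2ψ → □^3◇^0ψ.
First-order correspondent: forall x forall z (x R^3 z -> exists w (x R^2 w & z = w)).

forall x forall z (x R^3 z -> exists w (x R^2 w & z = w))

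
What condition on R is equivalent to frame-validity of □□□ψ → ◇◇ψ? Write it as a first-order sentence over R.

This is a Sahlqvist (Geach-type) schema ◇^0□^3ψ → □^0◇^2ψ.
First-order correspondent: ∀x ∃w (xR³w ∧ xR²w).

∀x ∃w (xR³w ∧ xR²w)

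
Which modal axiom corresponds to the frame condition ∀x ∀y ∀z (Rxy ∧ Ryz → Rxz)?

□p → □□p

The condition is transitivity. The 4 schema □p → □□p defines it.
Suppose □p→□□p is valid. Take Rxy, Ryz and set V(p)={w : Rxw}. Then □p at x, so □□p at x, so □p at y, so p at z, i.e. Rxz.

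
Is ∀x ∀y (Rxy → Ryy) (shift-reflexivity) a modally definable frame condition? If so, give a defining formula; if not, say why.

Yes — defined by □(□p → p)

This is a Sahlqvist condition; the T□ axiom □(□p → p) defines it.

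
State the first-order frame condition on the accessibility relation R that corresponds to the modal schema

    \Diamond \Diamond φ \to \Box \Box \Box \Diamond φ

This is a Sahlqvist (Geach-type) schema ◇^2□^0φ → □^3◇^1φ.
Minimal-valuation argument: fix x; take any y with xR^2y and any z with xR^3z. Set V(φ) to the set of worlds R-reachable from y in exactly 0 steps. Then □^0φ holds at y, so the antecedent holds at x; validity forces ◇^1φ at z, giving a w with zR^1w and yR^0w.
First-order correspondent: \forall x \forall y \forall z ((x R^2 y \wedge x R^3 z) \to \exists w (y = w \wedge zRw)).

\forall x \forall y \forall z ((x R^2 y \wedge x R^3 z) \to \exists w (y = w \wedge zRw))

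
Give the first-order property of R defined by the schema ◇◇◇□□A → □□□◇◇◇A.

∀x ∀y ∀z ((xR³y ∧ xR³z) → ∃w (yR²w ∧ zR³w))

This is a Sahlqvist (Geach-type) schema ◇^3□^2A → □^3◇^3A.
Minimal-valuation argument: fix x; take any y with xR^3y and any z with xR^3z. Set V(A) to the set of worlds R-reachable from y in exactly 2 steps. Then □^2A holds at y, so the antecedent holds at x; validity forces ◇^3A at z, giving a w with zR^3w and yR^2w.
First-order correspondent: ∀x ∀y ∀z ((xR³y ∧ xR³z) → ∃w (yR²w ∧ zR³w)).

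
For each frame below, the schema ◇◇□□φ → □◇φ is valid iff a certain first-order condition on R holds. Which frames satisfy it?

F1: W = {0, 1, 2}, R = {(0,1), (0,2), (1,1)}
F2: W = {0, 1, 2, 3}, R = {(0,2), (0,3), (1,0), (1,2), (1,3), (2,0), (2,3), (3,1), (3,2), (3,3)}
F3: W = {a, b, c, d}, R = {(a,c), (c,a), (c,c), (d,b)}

This is the axiom for a generalized confluence (Geach) condition; its first-order frame correspondent is ∀x ∀y ∀z ((xR²y ∧ xRz) → ∃w (yR²w ∧ zRw)).
F1: fails — 0R²1, 0R2 but no w with 1R²w and 2Rw.
F2: ✓.
F3: ✓.
Valid on: F2, F3.

F2, F3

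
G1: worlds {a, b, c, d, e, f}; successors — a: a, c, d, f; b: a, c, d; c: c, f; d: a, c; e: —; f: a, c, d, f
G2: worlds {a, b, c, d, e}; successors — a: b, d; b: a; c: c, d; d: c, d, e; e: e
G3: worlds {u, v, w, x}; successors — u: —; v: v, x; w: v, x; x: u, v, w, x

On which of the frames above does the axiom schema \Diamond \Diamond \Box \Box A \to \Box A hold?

G1

This is the axiom for a generalized confluence (Geach) condition; its first-order frame correspondent is \forall x \forall y \forall z ((x R^2 y \wedge xRz) \to \exists w (y R^2 w \wedge z = w)).
G1: satisfies the condition.
G2: fails — aR²a, aRb but no w with aR²w and b=w.
G3: fails — vR²u, vRv but no t with uR²t and v=t.
Valid on: G1.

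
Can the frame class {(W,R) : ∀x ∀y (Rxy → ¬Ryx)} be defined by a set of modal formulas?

If a class were modally definable it would be closed under surjective bounded morphisms (Goldblatt–Thomason).
The 5-cycle (worlds a,b,c,d,e with a→b→c→d→e→a) is asymmetric. Mapping every world to a single reflexive point • is a surjective bounded morphism, and the reflexive point is not asymmetric (R•• but asymmetry requires ¬R••).
So no modal formula (or set of formulas) defines exactly the asymmetric frames.

No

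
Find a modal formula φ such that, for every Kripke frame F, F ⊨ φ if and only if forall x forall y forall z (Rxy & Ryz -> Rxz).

□ψ → □□ψ

The condition is transitivity. The 4 schema □ψ → □□ψ defines it.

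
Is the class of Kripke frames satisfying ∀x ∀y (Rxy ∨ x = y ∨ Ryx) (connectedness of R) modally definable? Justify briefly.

No — not modally definable

Modal frame validity is preserved under disjoint unions.
Take 4 disjoint single-world reflexive frames: each is trivially connected, but their disjoint union has 4 worlds with no edge between distinct components, so it is not connected.
So the class is not modally definable.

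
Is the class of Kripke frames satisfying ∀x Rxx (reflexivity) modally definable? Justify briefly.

Yes — defined by □q → q

This is a Sahlqvist condition; the T axiom □q → q defines it.
Suppose □q→q is valid. At any x set V(q)={w : Rxw}. Then □q holds at x, so q holds at x, i.e. Rxx.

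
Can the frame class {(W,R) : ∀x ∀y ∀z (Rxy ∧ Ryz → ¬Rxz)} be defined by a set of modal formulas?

Modal frame validity is preserved under surjective bounded morphisms.
The 5-cycle (worlds a,b,c,d,e with a→b→c→d→e→a) is intransitive. Mapping every world to a single reflexive point • is a surjective bounded morphism; the reflexive point is not intransitive (R••∧R•• but R••).
So no modal formula (or set of formulas) defines exactly the intransitive frames.

No — not modally definable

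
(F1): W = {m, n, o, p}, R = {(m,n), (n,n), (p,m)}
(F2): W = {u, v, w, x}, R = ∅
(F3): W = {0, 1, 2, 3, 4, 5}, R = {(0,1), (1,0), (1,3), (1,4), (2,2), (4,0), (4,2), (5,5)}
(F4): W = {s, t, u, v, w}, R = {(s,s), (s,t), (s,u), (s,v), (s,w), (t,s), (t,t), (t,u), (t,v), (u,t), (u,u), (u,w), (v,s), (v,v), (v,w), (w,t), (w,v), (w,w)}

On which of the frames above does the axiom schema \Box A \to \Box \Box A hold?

Frame correspondent (Sahlqvist): \forall x \forall y \forall z (Rxy \wedge Ryz \to Rxz) — i.e. transitivity.
(F1): fails — Rpm and Rmn but not Rpn.
(F2): ✓.
(F3): fails — R10 and R01 but not R11.
(F4): fails — Rwt and Rts but not Rws.
Valid on: (F2).

(F2)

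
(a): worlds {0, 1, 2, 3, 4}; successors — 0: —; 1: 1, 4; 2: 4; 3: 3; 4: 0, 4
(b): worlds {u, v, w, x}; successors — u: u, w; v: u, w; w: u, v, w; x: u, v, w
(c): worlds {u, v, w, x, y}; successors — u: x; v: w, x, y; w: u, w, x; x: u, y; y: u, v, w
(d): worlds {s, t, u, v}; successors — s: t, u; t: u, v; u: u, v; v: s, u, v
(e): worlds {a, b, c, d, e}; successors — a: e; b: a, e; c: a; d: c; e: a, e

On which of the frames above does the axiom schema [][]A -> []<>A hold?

The schema corresponds to a generalized confluence (Geach) condition: forall x forall z (xRz -> exists w (x R^2 w & zRw)).
(a): fails — 4R0 but no w with 4R²w and 0Rw.
(b): ✓.
(c): ✓.
(d): ✓.
(e): ✓.

(b), (c), (d), (e)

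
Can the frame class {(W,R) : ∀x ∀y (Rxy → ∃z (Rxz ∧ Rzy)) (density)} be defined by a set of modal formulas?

Definable; □□q → □q defines it

The condition is density. A defining modal formula is □□q → □q.
Suppose □□q→□q is valid. Take Rxy and set V(q)={w : xR²w}. Then □□q at x, so □q at x, so q at y, i.e. ∃z(Rxz∧Rzy).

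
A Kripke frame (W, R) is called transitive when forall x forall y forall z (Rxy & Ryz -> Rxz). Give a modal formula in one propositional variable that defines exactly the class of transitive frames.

A defining formula is □r → □□r (the 4 axiom).
Suppose □r→□□r is valid. Take Rxy, Ryz and set V(r)={w : Rxw}. Then □r at x, so □□r at x, so □r at y, so r at z, i.e. Rxz.

□r → □□r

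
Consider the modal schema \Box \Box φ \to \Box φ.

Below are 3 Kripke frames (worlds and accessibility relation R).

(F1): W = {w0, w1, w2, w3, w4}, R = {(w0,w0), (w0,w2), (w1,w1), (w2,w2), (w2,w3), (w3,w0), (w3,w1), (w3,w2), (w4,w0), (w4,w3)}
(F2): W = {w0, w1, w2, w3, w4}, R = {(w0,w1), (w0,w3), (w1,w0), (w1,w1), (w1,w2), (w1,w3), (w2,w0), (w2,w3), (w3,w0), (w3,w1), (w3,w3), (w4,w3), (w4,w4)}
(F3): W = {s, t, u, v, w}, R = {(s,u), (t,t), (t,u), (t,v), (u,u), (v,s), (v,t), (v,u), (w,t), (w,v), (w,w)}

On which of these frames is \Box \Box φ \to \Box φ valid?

Frame correspondent (Sahlqvist): \forall x \forall y (Rxy \to \exists z (Rxz \wedge Rzy)) — i.e. density.
(F1): fails — Rw4w3 but no z with Rw4z and Rzw3.
(F2): condition met.
(F3): fails — Rvs but no z with Rvz and Rzs.
Valid on: (F2).

(F2)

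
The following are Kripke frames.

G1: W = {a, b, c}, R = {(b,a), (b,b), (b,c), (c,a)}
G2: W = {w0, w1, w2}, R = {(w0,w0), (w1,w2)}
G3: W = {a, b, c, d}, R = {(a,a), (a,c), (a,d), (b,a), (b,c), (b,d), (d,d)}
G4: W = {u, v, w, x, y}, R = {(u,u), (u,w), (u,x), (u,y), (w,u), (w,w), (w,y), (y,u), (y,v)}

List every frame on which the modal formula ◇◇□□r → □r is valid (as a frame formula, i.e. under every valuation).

G2

This is the axiom for a generalized confluence (Geach) condition; its first-order frame correspondent is ∀x ∀y ∀z ((xR²y ∧ xRz) → ∃w (yR²w ∧ z = w)).
G1: fails — bR²a, bRa but no w with aR²w and a=w.
G2: holds.
G3: fails — aR²c, aRa but no w with cR²w and a=w.
G4: fails — uR²v, uRu but no t with vR²t and u=t.
Valid on: G2.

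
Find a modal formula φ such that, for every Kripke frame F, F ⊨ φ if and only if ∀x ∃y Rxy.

□s → ◇s

A defining formula is □s → ◇s (the D axiom).
Suppose □s→◇s is valid. At any x set V(s)=W. Then □s at x, so ◇s at x, so x has a successor.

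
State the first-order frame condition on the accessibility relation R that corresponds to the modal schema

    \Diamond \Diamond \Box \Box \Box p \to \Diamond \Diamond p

\forall x \forall y (x R^2 y \to \exists w (y R^3 w \wedge x R^2 w))

This is a Sahlqvist (Geach-type) schema ◇^2□^3p → □^0◇^2p.
Minimal-valuation argument: fix x; take any y with xR^2y and any z with xR^0z. Set V(p) to the set of worlds R-reachable from y in exactly 3 steps. Then □^3p holds at y, so the antecedent holds at x; validity forces ◇^2p at z, giving a w with zR^2w and yR^3w.
First-order correspondent: \forall x \forall y (x R^2 y \to \exists w (y R^3 w \wedge x R^2 w)).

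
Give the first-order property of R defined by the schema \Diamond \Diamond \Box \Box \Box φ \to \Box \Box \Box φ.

\forall x \forall y \forall z ((x R^2 y \wedge x R^3 z) \to \exists w (y R^3 w \wedge z = w))

This is a Sahlqvist (Geach-type) schema ◇^2□^3φ → □^3◇^0φ.
First-order correspondent: \forall x \forall y \forall z ((x R^2 y \wedge x R^3 z) \to \exists w (y R^3 w \wedge z = w)).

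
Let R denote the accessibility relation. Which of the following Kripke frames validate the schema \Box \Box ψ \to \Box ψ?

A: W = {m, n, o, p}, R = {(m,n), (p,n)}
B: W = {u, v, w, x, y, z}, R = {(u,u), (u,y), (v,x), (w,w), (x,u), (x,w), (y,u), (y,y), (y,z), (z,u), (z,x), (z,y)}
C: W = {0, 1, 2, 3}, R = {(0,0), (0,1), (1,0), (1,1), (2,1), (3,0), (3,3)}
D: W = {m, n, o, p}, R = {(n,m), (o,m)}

This is the axiom for density; its first-order frame correspondent is \forall x \forall y (Rxy \to \exists z (Rxz \wedge Rzy)).
A: fails — Rpn but no z with Rpz and Rzn.
B: fails — Rzx but no t with Rzt and Rtx.
C: condition met.
D: fails — Rnm but no z with Rnz and Rzm.

C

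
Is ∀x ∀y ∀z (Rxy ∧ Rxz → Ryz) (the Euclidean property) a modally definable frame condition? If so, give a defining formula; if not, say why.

This is a Sahlqvist condition; the 5 axiom ◇r → □◇r defines it.
Suppose ◇r→□◇r is valid. Take Rxy, Rxz and set V(r)={y}. Then ◇r at x, so □◇r at x, so ◇r at z, so some w with Rzw has r; w=y, i.e. Rzy. By symmetry of the argument, Ryz.

Yes, by ◇r → □◇r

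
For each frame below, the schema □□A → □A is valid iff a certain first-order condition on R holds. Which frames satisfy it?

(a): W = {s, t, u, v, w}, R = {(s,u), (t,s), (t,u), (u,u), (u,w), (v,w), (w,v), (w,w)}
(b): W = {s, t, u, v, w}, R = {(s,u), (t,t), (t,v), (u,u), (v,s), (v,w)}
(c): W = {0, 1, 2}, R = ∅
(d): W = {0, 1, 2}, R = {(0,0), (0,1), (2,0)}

Frame correspondent (Sahlqvist): ∀x ∀y (Rxy → ∃z (Rxz ∧ Rzy)) — i.e. density.
(a): fails — Rts but no z with Rtz and Rzs.
(b): fails — Rvw but no z with Rvz and Rzw.
(c): holds.
(d): holds.
Valid on: (c), (d).

(c), (d)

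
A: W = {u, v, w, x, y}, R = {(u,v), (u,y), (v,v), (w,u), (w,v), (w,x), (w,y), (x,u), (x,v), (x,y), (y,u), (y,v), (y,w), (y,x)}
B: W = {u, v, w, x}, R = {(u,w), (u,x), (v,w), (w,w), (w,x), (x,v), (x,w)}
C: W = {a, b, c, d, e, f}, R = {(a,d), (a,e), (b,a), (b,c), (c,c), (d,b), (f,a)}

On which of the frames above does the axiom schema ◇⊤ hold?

A, B

The schema corresponds to seriality: ∀x ∃y Rxy.
A: condition met.
B: condition met.
C: fails — world e has no successor.
Valid on: A, B.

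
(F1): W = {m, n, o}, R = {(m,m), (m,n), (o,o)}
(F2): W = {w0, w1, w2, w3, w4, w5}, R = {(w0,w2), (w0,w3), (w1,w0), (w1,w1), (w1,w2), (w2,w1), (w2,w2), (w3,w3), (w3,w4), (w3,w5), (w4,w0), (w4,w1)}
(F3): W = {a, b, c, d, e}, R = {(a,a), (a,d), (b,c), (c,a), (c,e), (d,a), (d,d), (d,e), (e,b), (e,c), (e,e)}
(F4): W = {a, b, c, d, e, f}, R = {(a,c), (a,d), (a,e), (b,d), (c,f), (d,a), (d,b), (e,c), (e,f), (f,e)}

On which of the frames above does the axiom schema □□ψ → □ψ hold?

(F1), (F2)

Frame correspondent (Sahlqvist): ∀x ∀y (Rxy → ∃z (Rxz ∧ Rzy)) — i.e. density.
(F1): condition met.
(F2): condition met.
(F3): fails — Rbc but no z with Rbz and Rzc.
(F4): fails — Rfe but no z with Rfz and Rze.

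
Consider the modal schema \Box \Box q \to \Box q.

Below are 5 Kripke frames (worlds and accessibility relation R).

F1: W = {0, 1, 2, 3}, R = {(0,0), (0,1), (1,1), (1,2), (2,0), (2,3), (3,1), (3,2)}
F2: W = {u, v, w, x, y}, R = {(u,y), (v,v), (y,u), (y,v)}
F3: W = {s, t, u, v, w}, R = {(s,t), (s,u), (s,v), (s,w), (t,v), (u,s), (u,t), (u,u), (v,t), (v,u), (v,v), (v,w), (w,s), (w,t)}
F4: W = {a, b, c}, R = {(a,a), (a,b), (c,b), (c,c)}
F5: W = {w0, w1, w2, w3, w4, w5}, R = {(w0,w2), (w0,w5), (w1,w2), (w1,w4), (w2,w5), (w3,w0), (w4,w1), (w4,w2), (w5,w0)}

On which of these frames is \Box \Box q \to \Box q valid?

F4

This is the axiom for density; its first-order frame correspondent is \forall x \forall y (Rxy \to \exists z (Rxz \wedge Rzy)).
F1: fails — R23 but no z with R2z and Rz3.
F2: fails — Ryu but no z with Ryz and Rzu.
F3: fails — Rws but no z with Rwz and Rzs.
F4: satisfies the condition.
F5: fails — Rw3w0 but no z with Rw3z and Rzw0.
Valid on: F4.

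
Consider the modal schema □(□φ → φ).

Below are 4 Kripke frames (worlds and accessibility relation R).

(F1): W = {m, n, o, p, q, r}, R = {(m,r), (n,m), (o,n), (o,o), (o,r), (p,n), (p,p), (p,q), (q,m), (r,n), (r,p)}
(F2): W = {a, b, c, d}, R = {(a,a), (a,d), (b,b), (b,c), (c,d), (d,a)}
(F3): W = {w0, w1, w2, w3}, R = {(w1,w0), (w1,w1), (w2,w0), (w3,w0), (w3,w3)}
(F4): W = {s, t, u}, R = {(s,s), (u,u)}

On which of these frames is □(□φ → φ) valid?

Frame correspondent (Sahlqvist): ∀x ∀y (Rxy → Ryy) — i.e. shift-reflexivity.
(F1): fails — Ron but not Rnn.
(F2): fails — Rbc but not Rcc.
(F3): fails — Rw1w0 but not Rw0w0.
(F4): ✓.
Valid on: (F4).

(F4)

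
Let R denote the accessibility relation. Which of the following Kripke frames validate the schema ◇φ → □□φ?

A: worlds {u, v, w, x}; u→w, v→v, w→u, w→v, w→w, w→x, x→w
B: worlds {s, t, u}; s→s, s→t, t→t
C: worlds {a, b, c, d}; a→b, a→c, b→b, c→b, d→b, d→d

none

The schema corresponds to a generalized confluence (Geach) condition: ∀x ∀y ∀z ((xRy ∧ xR²z) → ∃w (y = w ∧ z = w)).
A: fails — uRw, uR²u but w ≠ u.
B: fails — sRs, sR²t but s ≠ t.
C: fails — aRc, aR²b but c ≠ b.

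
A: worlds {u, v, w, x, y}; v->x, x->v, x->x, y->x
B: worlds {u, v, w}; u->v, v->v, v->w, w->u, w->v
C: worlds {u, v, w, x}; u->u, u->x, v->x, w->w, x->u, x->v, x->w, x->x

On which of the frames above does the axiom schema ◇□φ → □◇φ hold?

A, B

The schema corresponds to convergence: ∀x ∀y ∀z (Rxy ∧ Rxz → ∃w (Ryw ∧ Rzw)).
A: holds.
B: holds.
C: fails — Rxw and Rxu but w and u have no common successor.
Valid on: A, B.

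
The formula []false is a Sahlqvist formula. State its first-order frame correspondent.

Emptiness of R

This schema is the Ver axiom.
It corresponds to emptiness of R: forall x forall y ~Rxy.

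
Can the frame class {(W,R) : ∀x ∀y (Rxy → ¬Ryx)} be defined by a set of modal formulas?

If a class were modally definable it would be closed under surjective bounded morphisms (Goldblatt–Thomason).
The 3-cycle (worlds 0,1,2 with 0→1→2→0) is asymmetric. Mapping every world to a single reflexive point • is a surjective bounded morphism, and the reflexive point is not asymmetric (R•• but asymmetry requires ¬R••).
Hence asymmetry is not modally definable.

Not modally definable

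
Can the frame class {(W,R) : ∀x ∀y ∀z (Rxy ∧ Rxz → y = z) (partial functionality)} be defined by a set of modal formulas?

Yes, by ◇r → □r

This is a Sahlqvist condition; the CD axiom ◇r → □r defines it.
Suppose ◇r→□r is valid. Take Rxy, Rxz and set V(r)={y}. Then ◇r at x, so □r at x, so r at z, i.e. z=y.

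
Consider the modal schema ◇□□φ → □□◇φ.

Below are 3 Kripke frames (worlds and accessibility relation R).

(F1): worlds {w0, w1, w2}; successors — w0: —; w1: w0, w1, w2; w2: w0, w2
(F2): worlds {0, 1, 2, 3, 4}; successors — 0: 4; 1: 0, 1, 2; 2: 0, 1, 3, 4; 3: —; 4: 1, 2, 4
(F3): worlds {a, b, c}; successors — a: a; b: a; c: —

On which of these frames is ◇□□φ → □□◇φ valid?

Frame correspondent (Sahlqvist): ∀x ∀y ∀z ((xRy ∧ xR²z) → ∃w (yR²w ∧ zRw)) — i.e. a generalized confluence (Geach) condition.
(F1): fails — w1Rw0, w1R²w0 but no w with w0R²w and w0Rw.
(F2): fails — 1R0, 1R²3 but no w with 0R²w and 3Rw.
(F3): holds.
Valid on: (F3).

(F3)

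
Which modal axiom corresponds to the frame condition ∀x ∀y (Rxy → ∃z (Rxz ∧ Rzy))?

A defining formula is □□p → □p (the C4 axiom).

□□p → □p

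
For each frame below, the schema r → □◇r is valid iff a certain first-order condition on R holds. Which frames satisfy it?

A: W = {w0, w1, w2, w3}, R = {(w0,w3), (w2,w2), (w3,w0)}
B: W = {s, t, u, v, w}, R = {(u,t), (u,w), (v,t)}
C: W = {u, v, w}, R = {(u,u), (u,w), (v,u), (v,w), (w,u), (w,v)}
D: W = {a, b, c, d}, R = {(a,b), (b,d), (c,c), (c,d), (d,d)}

A

The schema corresponds to symmetry: ∀x ∀y (Rxy → Ryx).
A: holds.
B: fails — Rvt but not Rtv.
C: fails — Rvu but not Ruv.
D: fails — Rcd but not Rdc.
Valid on: A.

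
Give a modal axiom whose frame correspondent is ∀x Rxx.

A defining formula is □r → r (the T axiom).
Suppose □r→r is valid. At any x set V(r)={w : Rxw}. Then □r holds at x, so r holds at x, i.e. Rxx.

□r → r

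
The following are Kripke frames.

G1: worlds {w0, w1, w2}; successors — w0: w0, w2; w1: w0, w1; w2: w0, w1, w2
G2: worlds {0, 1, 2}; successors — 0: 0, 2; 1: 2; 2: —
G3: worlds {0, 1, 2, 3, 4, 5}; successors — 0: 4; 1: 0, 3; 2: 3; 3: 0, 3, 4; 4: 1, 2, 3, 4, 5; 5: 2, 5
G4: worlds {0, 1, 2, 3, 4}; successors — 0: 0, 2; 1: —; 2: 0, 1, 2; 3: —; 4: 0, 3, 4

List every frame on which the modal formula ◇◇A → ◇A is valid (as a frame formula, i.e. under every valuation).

G2

The schema corresponds to a generalized confluence (Geach) condition: ∀x ∀y (xR²y → ∃w (y = w ∧ xRw)).
G1: fails — w0R²w1 but no w with w1=w and w0Rw.
G2: satisfies the condition.
G3: fails — 0R²1 but no w with 1=w and 0Rw.
G4: fails — 0R²1 but no w with 1=w and 0Rw.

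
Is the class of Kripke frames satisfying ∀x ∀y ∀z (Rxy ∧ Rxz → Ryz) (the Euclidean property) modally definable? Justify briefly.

Definable; ◇p → □◇p defines it

The condition is the Euclidean property. A defining modal formula is ◇p → □◇p.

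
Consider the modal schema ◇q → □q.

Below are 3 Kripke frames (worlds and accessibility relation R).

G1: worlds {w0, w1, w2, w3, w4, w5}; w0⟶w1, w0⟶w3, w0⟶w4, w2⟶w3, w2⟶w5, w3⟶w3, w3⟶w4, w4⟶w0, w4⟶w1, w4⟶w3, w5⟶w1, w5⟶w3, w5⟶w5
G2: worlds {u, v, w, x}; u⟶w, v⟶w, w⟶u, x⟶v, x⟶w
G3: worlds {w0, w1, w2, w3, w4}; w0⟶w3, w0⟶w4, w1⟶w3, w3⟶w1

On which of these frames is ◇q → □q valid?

Frame correspondent (Sahlqvist): ∀x ∀y ∀z (Rxy ∧ Rxz → y = z) — i.e. partial functionality.
G1: fails — w0 sees both w1 and w3.
G2: fails — x sees both v and w.
G3: fails — w0 sees both w3 and w4.
Valid on no frame.

none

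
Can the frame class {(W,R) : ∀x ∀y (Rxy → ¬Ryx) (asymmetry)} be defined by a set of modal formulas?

Any modally definable frame class is closed under surjective bounded morphisms.
The 3-cycle (worlds w0,w1,w2 with w0→w1→w2→w0) is asymmetric. Mapping every world to a single reflexive point • is a surjective bounded morphism, and the reflexive point is not asymmetric (R•• but asymmetry requires ¬R••).
So no modal formula (or set of formulas) defines exactly the asymmetric frames.

No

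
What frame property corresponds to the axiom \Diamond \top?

This is a form of the D axiom.
Its frame correspondent is seriality — \forall x \exists y Rxy.

seriality: \forall x \exists y Rxy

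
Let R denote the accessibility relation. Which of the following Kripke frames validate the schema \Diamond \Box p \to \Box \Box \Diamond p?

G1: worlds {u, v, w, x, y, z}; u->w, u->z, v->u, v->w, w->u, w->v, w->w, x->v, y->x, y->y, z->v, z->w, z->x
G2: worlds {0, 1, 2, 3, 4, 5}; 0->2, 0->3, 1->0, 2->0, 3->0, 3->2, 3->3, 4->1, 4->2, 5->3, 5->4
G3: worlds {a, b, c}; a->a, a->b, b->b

Frame correspondent (Sahlqvist): \forall x \forall y \forall z ((xRy \wedge x R^2 z) \to \exists w (yRw \wedge zRw)) — i.e. a generalized confluence (Geach) condition.
G1: fails — yRx, yR²v but no t with xRt and vRt.
G2: fails — 0R2, 0R²0 but no w with 2Rw and 0Rw.
G3: satisfies the condition.
Valid on: G3.

G3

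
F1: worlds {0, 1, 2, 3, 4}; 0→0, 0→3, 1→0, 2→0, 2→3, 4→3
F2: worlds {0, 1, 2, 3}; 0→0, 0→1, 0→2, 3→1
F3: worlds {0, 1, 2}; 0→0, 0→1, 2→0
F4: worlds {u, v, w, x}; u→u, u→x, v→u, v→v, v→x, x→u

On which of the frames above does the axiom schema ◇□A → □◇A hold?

F4

The schema corresponds to convergence: ∀x ∀y ∀z (Rxy ∧ Rxz → ∃w (Ryw ∧ Rzw)).
F1: fails — R00 and R03 but 0 and 3 have no common successor.
F2: fails — R00 and R01 but 0 and 1 have no common successor.
F3: fails — R00 and R01 but 0 and 1 have no common successor.
F4: satisfies the condition.
Valid on: F4.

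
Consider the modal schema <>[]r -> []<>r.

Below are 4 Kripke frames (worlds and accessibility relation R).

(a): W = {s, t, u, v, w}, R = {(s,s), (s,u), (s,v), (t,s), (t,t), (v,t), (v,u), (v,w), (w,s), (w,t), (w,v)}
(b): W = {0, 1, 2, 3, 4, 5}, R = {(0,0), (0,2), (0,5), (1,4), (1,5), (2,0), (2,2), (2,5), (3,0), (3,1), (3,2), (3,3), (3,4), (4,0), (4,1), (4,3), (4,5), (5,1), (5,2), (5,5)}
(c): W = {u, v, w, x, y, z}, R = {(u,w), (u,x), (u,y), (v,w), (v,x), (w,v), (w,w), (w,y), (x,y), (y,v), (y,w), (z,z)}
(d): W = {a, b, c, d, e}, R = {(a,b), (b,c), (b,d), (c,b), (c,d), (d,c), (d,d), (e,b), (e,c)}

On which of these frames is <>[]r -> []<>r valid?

(b), (d)

This is the axiom for convergence; its first-order frame correspondent is forall x forall y forall z (Rxy & Rxz -> exists w (Ryw & Rzw)).
(a): fails — Rsv and Rsu but v and u have no common successor.
(b): condition met.
(c): fails — Rux and Ruy but x and y have no common successor.
(d): condition met.
Valid on: (b), (d).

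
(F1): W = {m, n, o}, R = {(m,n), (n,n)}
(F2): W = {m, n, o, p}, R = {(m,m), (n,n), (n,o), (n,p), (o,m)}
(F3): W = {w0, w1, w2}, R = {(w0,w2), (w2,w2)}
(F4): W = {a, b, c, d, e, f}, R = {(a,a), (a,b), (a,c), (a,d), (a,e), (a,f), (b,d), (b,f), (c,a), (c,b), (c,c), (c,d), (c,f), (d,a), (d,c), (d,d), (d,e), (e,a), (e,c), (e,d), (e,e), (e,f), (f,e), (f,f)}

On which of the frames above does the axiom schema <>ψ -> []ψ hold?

Frame correspondent (Sahlqvist): forall x forall y forall z (Rxy & Rxz -> y = z) — i.e. partial functionality.
(F1): ✓.
(F2): fails — n sees both n and o.
(F3): ✓.
(F4): fails — a sees both a and b.

(F1), (F3)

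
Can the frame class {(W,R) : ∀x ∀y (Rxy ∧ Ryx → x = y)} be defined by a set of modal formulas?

Not modally definable

If a class were modally definable it would be closed under surjective bounded morphisms (Goldblatt–Thomason).
The 6-cycle (worlds s,t,u,v,w,x with s→t→u→v→w→x→s) is antisymmetric. Sending even-indexed worlds to s and odd-indexed worlds to t is a surjective bounded morphism onto the two-world frame with s↔t, which is not antisymmetric.
So the class is not modally definable.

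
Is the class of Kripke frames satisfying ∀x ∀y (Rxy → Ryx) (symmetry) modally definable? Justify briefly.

This is a Sahlqvist condition; the B axiom r → □◇r defines it.

Yes — defined by r → □◇r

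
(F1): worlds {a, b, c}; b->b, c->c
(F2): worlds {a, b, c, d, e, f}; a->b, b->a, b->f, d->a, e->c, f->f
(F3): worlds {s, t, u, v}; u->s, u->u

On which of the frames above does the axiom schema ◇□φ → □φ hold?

(F1)

Frame correspondent (Sahlqvist): ∀x ∀y ∀z (Rxy ∧ Rxz → Ryz) — i.e. the Euclidean property.
(F1): satisfies the condition.
(F2): fails — Rab and Rab but not Rbb.
(F3): fails — Rus and Rus but not Rss.
Valid on: (F1).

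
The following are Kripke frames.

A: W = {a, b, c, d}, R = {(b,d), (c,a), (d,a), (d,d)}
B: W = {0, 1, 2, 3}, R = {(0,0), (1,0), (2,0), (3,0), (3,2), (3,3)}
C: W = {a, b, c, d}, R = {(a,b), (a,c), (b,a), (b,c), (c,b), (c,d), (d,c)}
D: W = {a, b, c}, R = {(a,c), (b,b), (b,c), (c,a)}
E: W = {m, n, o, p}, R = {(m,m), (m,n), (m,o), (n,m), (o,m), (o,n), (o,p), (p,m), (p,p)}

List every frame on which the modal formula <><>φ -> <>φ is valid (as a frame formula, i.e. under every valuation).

Frame correspondent (Sahlqvist): forall x forall y forall z (Rxy & Ryz -> Rxz) — i.e. transitivity.
A: fails — Rbd and Rda but not Rba.
B: ✓.
C: fails — Rbc and Rcd but not Rbd.
D: fails — Rac and Rca but not Raa.
E: fails — Rom and Rmo but not Roo.
Valid on: B.

B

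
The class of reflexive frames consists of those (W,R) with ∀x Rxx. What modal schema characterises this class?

□r → r

A defining formula is □r → r (the T axiom).
Suppose □r→r is valid. At any x set V(r)={w : Rxw}. Then □r holds at x, so r holds at x, i.e. Rxx.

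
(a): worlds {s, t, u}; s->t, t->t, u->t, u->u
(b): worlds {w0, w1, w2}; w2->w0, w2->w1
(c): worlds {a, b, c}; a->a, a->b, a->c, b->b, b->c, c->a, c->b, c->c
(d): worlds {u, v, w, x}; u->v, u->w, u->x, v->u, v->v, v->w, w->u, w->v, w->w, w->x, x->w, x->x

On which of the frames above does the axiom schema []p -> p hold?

This is the axiom for reflexivity; its first-order frame correspondent is forall x Rxx.
(a): fails — world s does not see itself.
(b): fails — world w0 does not see itself.
(c): satisfies the condition.
(d): fails — world u does not see itself.
Valid on: (c).

(c)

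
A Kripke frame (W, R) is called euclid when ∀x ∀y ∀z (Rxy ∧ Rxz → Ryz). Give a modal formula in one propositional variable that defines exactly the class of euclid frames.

This is the Euclidean property; the standard corresponding axiom is 5: ◇r → □◇r.
Suppose ◇r→□◇r is valid. Take Rxy, Rxz and set V(r)={y}. Then ◇r at x, so □◇r at x, so ◇r at z, so some w with Rzw has r; w=y, i.e. Rzy. By symmetry of the argument, Ryz.

◇r → □◇r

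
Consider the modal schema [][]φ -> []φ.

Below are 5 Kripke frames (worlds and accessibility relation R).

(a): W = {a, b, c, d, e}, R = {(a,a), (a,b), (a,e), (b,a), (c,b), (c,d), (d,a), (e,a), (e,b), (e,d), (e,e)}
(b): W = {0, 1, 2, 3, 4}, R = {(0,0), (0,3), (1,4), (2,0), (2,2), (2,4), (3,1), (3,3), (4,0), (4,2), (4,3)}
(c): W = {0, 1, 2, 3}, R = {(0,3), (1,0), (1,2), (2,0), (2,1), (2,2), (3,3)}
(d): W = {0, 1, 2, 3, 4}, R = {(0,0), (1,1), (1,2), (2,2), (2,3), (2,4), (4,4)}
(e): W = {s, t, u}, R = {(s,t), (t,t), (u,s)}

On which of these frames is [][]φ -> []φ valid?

This is the axiom for density; its first-order frame correspondent is forall x forall y (Rxy -> exists z (Rxz & Rzy)).
(a): fails — Rcd but no z with Rcz and Rzd.
(b): fails — R14 but no z with R1z and Rz4.
(c): holds.
(d): holds.
(e): fails — Rus but no z with Ruz and Rzs.
Valid on: (c), (d).

(c), (d)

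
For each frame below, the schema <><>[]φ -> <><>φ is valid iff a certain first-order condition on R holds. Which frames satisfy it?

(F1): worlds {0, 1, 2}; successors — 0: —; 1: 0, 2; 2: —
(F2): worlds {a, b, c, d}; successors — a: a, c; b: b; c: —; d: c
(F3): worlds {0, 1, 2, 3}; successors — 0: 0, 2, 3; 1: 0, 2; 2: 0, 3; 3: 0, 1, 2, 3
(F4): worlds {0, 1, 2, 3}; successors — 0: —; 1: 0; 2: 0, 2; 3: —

Frame correspondent (Sahlqvist): forall x forall y (x R^2 y -> exists w (yRw & x R^2 w)) — i.e. a generalized confluence (Geach) condition.
(F1): holds.
(F2): fails — aR²c but no w with cRw and aR²w.
(F3): holds.
(F4): fails — 2R²0 but no w with 0Rw and 2R²w.

(F1), (F3)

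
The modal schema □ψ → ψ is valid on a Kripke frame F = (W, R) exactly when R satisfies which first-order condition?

Suppose □ψ→ψ is valid. At any x set V(ψ)={w : Rxw}. Then □ψ holds at x, so ψ holds at x, i.e. Rxx.

Reflexivity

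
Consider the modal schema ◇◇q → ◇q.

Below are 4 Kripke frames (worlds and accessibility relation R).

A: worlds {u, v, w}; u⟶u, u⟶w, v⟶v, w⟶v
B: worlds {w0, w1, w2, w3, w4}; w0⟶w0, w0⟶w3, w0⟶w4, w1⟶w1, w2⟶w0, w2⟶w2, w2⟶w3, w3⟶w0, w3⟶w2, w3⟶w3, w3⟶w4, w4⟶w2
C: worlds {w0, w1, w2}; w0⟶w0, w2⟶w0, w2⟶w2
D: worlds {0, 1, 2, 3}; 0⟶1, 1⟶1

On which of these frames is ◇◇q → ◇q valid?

This is the axiom for transitivity; its first-order frame correspondent is ∀x ∀y ∀z (Rxy ∧ Ryz → Rxz).
A: fails — Ruw and Rwv but not Ruv.
B: fails — Rw0w4 and Rw4w2 but not Rw0w2.
C: condition met.
D: condition met.

C, D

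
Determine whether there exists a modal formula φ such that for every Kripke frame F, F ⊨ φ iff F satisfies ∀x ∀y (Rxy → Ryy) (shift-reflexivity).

Yes: it is shift-reflexivity, defined by the T□ schema □(□r → r).
Suppose □(□r→r) is valid. Take Rxy and set V(r)={w : Ryw}. Then at y, □r holds; since □(□r→r) at x, □r→r at y, so r at y, i.e. Ryy.

Yes — defined by □(□r → r)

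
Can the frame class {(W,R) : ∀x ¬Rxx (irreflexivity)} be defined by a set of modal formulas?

No

Any modally definable frame class is closed under surjective bounded morphisms.
The 3-cycle (worlds 0,1,2 with 0→1→2→0) is irreflexive, and the map sending every world to a single reflexive point • is a surjective bounded morphism (forth: every edge maps to (•,•); back: every world has a successor). So any modal formula valid on the 3-cycle is also valid on the reflexive point, which is not irreflexive.
So no modal formula (or set of formulas) defines exactly the irreflexive frames.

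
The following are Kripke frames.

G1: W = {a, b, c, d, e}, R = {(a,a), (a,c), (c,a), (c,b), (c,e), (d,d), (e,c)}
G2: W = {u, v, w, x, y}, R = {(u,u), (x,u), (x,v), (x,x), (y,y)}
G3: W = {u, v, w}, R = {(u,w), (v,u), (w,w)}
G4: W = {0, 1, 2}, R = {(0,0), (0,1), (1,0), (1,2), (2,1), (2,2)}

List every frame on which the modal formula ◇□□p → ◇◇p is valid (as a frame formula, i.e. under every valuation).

G3, G4

This is the axiom for a generalized confluence (Geach) condition; its first-order frame correspondent is ∀x ∀y (xRy → ∃w (yR²w ∧ xR²w)).
G1: fails — cRb but no w with bR²w and cR²w.
G2: fails — xRv but no t with vR²t and xR²t.
G3: satisfies the condition.
G4: satisfies the condition.
Valid on: G3, G4.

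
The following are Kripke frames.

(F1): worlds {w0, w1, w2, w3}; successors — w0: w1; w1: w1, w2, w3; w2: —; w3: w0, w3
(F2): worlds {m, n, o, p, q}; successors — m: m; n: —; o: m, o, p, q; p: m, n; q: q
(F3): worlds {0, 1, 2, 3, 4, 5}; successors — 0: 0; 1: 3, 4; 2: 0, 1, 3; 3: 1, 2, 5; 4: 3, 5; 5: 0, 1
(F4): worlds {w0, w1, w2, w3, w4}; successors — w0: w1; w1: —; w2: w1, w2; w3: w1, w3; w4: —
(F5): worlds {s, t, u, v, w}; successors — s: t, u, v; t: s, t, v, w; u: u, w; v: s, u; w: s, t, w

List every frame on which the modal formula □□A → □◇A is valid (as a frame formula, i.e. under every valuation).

This is the axiom for a generalized confluence (Geach) condition; its first-order frame correspondent is ∀x ∀z (xRz → ∃w (xR²w ∧ zRw)).
(F1): fails — w1Rw2 but no w with w1R²w and w2Rw.
(F2): fails — pRn but no w with pR²w and nRw.
(F3): satisfies the condition.
(F4): fails — w0Rw1 but no w with w0R²w and w1Rw.
(F5): satisfies the condition.

(F3), (F5)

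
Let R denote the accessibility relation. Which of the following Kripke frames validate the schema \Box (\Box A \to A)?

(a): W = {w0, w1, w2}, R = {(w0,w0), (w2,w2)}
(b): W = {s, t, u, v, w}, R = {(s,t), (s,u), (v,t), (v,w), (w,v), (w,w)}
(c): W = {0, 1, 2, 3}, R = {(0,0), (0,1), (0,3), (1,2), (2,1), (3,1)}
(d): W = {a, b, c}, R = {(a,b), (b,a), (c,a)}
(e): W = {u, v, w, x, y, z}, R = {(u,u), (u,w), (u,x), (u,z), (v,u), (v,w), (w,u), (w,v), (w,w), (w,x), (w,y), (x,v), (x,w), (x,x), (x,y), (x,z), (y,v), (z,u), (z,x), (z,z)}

Frame correspondent (Sahlqvist): \forall x \forall y (Rxy \to Ryy) — i.e. shift-reflexivity.
(a): ✓.
(b): fails — Rvt but not Rtt.
(c): fails — R31 but not R11.
(d): fails — Rca but not Raa.
(e): fails — Ryv but not Rvv.
Valid on: (a).

(a)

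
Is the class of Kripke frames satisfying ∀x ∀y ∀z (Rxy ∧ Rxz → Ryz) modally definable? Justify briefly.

Yes, by ◇p → □◇p

The condition is the Euclidean property. A defining modal formula is ◇p → □◇p.
Suppose ◇p→□◇p is valid. Take Rxy, Rxz and set V(p)={y}. Then ◇p at x, so □◇p at x, so ◇p at z, so some w with Rzw has p; w=y, i.e. Rzy. By symmetry of the argument, Ryz.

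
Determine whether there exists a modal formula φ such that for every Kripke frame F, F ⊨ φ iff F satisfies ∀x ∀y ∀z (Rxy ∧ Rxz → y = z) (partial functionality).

Definable; ◇r → □r defines it

The condition is partial functionality. A defining modal formula is ◇r → □r.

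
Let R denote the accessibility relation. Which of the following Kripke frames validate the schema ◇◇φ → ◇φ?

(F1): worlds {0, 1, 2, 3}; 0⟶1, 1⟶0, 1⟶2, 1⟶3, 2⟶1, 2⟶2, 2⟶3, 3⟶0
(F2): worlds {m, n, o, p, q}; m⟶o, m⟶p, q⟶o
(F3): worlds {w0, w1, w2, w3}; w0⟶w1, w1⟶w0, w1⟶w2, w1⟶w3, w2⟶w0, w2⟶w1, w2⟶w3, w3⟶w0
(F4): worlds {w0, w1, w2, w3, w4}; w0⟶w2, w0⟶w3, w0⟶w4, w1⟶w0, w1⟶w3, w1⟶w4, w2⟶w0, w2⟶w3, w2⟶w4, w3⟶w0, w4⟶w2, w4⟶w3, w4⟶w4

(F2)

The schema corresponds to transitivity: ∀x ∀y ∀z (Rxy ∧ Ryz → Rxz).
(F1): fails — R10 and R01 but not R11.
(F2): holds.
(F3): fails — Rw1w2 and Rw2w1 but not Rw1w1.
(F4): fails — Rw1w0 and Rw0w2 but not Rw1w2.
Valid on: (F2).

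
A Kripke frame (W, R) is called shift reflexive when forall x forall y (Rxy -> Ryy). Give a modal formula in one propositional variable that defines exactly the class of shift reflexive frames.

This is shift-reflexivity; the standard corresponding axiom is T□: □(□r → r).
Suppose □(□r→r) is valid. Take Rxy and set V(r)={w : Ryw}. Then at y, □r holds; since □(□r→r) at x, □r→r at y, so r at y, i.e. Ryy.

□(□r → r)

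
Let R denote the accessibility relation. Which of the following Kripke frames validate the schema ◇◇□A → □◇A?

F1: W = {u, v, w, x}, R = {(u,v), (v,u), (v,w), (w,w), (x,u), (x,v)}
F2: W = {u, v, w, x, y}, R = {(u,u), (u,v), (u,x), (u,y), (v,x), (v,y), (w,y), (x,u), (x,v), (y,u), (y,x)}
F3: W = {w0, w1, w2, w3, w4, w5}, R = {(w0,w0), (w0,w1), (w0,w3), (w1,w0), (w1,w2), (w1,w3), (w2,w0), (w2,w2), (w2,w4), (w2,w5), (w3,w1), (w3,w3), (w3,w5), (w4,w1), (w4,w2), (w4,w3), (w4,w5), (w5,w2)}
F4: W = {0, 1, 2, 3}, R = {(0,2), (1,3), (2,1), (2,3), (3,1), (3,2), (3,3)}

F4

Frame correspondent (Sahlqvist): ∀x ∀y ∀z ((xR²y ∧ xRz) → ∃w (yRw ∧ zRw)) — i.e. a generalized confluence (Geach) condition.
F1: fails — uR²u, uRv but no t with uRt and vRt.
F2: fails — uR²v, uRx but no t with vRt and xRt.
F3: fails — w0R²w5, w0Rw0 but no w with w5Rw and w0Rw.
F4: satisfies the condition.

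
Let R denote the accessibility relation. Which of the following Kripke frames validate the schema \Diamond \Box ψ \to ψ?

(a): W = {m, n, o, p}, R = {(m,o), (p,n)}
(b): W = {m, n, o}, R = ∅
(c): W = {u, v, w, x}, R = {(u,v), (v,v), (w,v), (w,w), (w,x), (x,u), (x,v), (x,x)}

(b)

The schema corresponds to a generalized confluence (Geach) condition: \forall x \forall y (xRy \to \exists w (yRw \wedge x = w)).
(a): fails — mRo but no w with oRw and m=w.
(b): condition met.
(c): fails — uRv but no t with vRt and u=t.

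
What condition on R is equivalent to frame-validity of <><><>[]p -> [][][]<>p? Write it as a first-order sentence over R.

This is a Sahlqvist (Geach-type) schema ◇^3□^1p → □^3◇^1p.
First-order correspondent: forall x forall y forall z ((x R^3 y & x R^3 z) -> exists w (yRw & zRw)).

forall x forall y forall z ((x R^3 y & x R^3 z) -> exists w (yRw & zRw))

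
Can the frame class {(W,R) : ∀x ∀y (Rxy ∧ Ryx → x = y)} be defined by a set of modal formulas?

Any modally definable frame class is closed under surjective bounded morphisms.
The 6-cycle (worlds a,b,c,d,e,f with a→b→c→d→e→f→a) is antisymmetric. Sending even-indexed worlds to s and odd-indexed worlds to t is a surjective bounded morphism onto the two-world frame with s↔t, which is not antisymmetric.
So no modal formula (or set of formulas) defines exactly the antisymmetric frames.

No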